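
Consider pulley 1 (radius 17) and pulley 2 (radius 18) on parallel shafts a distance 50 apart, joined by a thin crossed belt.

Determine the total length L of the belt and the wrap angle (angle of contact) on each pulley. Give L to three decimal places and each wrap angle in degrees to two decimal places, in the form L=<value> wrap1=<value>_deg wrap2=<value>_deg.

crossed belt: β = asin((r1+r2)/C) = asin(35/50) = 44.4270°
wrap1 = wrap2 = π + 2β = 268.8540°
tangent length = C·cosβ = 35.7071
L = (r1+r2)·wrap + 2·C·cosβ = 35·4.6924 + 2·35.7071 = 235.6479

L=235.648 wrap1=268.85_deg wrap2=268.85_deg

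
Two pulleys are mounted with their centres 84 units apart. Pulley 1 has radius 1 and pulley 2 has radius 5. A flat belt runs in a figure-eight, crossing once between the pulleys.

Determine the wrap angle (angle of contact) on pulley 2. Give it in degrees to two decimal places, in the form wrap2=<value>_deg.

crossed belt: β = asin((r1+r2)/C) = asin(6/84) = 4.0960°
wrap1 = wrap2 = π + 2β = 188.1921°

wrap2=188.19_deg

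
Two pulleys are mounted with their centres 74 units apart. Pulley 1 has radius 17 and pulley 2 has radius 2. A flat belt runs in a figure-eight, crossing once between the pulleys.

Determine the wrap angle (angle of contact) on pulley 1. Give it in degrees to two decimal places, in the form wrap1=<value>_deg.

crossed belt: β = asin((r1+r2)/C) = asin(19/74) = 14.8777°
wrap1 = wrap2 = π + 2β = 209.7554°

wrap1=209.76_deg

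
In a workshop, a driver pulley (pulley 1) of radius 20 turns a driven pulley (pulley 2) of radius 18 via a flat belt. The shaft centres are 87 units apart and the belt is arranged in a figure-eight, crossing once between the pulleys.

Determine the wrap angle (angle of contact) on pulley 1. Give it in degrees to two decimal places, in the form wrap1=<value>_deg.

crossed belt: β = asin((r1+r2)/C) = asin(38/87) = 25.8987°
wrap1 = wrap2 = π + 2β = 231.7974°

wrap1=231.80_deg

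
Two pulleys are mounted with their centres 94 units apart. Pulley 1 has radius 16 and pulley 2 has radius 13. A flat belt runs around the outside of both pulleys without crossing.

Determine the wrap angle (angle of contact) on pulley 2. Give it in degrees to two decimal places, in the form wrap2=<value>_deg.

open belt: β = asin((r2−r1)/C) = asin(-3/94) = -1.8289°
wrap1 = π − 2β = 183.6578°
wrap2 = π + 2β = 176.3422°

wrap2=176.34_deg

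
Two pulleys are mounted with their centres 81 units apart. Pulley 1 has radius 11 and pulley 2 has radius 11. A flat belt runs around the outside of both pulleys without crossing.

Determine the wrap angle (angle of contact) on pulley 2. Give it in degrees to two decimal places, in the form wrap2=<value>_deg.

open belt: β = asin((r2−r1)/C) = asin(0/81) = 0.0000°
wrap1 = π − 2β = 180.0000°
wrap2 = π + 2β = 180.0000°

wrap2=180.00_deg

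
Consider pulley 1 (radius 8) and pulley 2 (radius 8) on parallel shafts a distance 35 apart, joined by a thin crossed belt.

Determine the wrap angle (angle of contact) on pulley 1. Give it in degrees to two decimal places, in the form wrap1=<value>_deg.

wrap1=234.41_deg

crossed belt: β = asin((r1+r2)/C) = asin(16/35) = 27.2029°
wrap1 = wrap2 = π + 2β = 234.4058°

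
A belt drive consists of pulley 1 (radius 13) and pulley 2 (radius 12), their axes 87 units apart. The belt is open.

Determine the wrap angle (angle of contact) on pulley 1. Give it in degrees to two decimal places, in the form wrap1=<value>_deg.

open belt: β = asin((r2−r1)/C) = asin(-1/87) = -0.6586°
wrap1 = π − 2β = 181.3172°
wrap2 = π + 2β = 178.6828°

wrap1=181.32_deg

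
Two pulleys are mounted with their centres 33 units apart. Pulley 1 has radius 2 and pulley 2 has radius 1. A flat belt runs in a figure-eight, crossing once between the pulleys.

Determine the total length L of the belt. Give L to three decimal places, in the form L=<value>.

L=75.698

crossed belt: β = asin((r1+r2)/C) = asin(3/33) = 5.2159°
wrap1 = wrap2 = π + 2β = 190.4318°
tangent length = C·cosβ = 32.8634
L = (r1+r2)·wrap + 2·C·cosβ = 3·3.3237 + 2·32.8634 = 75.6977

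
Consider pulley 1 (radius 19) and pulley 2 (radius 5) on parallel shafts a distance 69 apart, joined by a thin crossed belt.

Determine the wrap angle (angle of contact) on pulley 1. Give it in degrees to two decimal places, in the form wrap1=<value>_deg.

wrap1=220.71_deg

crossed belt: β = asin((r1+r2)/C) = asin(24/69) = 20.3544°
wrap1 = wrap2 = π + 2β = 220.7088°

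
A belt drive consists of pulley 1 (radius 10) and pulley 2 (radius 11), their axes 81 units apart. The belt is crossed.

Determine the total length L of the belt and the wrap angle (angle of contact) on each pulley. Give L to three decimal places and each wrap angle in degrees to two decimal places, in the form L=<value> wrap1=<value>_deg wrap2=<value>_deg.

L=233.449 wrap1=210.05_deg wrap2=210.05_deg

crossed belt: β = asin((r1+r2)/C) = asin(21/81) = 15.0261°
wrap1 = wrap2 = π + 2β = 210.0522°
tangent length = C·cosβ = 78.2304
L = (r1+r2)·wrap + 2·C·cosβ = 21·3.6661 + 2·78.2304 = 233.4490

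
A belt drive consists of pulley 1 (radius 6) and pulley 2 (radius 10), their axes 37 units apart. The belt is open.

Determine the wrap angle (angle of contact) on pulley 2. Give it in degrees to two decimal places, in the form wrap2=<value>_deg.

open belt: β = asin((r2−r1)/C) = asin(4/37) = 6.2063°
wrap1 = π − 2β = 167.5875°
wrap2 = π + 2β = 192.4125°

wrap2=192.41_deg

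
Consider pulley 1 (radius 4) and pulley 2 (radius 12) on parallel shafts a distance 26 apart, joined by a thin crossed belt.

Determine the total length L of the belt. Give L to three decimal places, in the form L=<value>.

L=112.465

crossed belt: β = asin((r1+r2)/C) = asin(16/26) = 37.9799°
wrap1 = wrap2 = π + 2β = 255.9597°
tangent length = C·cosβ = 20.4939
L = (r1+r2)·wrap + 2·C·cosβ = 16·4.4673 + 2·20.4939 = 112.4652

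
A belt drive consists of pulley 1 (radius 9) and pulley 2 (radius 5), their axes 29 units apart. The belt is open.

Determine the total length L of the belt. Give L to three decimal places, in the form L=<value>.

L=102.535

open belt: β = asin((r2−r1)/C) = asin(-4/29) = -7.9281°
wrap1 = π − 2β = 195.8563°
wrap2 = π + 2β = 164.1437°
tangent length = C·cosβ = 28.7228
L = r1·wrap1 + r2·wrap2 + 2·C·cosβ = 9·3.4183 + 5·2.8648 + 2·28.7228 = 102.5349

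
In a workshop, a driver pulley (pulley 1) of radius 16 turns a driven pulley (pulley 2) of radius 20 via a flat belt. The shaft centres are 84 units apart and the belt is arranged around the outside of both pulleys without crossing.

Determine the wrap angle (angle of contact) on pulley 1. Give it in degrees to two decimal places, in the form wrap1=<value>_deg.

wrap1=174.54_deg

open belt: β = asin((r2−r1)/C) = asin(4/84) = 2.7294°
wrap1 = π − 2β = 174.5412°
wrap2 = π + 2β = 185.4588°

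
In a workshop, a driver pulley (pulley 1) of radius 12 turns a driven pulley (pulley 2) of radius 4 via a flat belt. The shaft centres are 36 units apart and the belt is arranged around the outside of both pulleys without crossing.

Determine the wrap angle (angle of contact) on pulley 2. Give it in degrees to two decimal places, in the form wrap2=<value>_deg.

wrap2=154.32_deg

open belt: β = asin((r2−r1)/C) = asin(-8/36) = -12.8396°
wrap1 = π − 2β = 205.6792°
wrap2 = π + 2β = 154.3208°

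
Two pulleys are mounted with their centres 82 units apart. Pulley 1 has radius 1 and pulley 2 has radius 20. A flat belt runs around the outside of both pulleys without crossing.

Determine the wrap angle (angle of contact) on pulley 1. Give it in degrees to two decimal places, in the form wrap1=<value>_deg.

wrap1=153.20_deg

open belt: β = asin((r2−r1)/C) = asin(19/82) = 13.3976°
wrap1 = π − 2β = 153.2048°
wrap2 = π + 2β = 206.7952°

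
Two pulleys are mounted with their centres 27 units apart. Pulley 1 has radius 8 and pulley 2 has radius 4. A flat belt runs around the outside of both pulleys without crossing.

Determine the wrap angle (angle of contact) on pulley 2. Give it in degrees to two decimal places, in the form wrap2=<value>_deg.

open belt: β = asin((r2−r1)/C) = asin(-4/27) = -8.5196°
wrap1 = π − 2β = 197.0392°
wrap2 = π + 2β = 162.9608°

wrap2=162.96_deg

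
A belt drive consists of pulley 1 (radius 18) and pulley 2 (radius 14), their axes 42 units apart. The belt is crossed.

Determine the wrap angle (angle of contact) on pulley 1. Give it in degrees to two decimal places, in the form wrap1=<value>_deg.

wrap1=279.26_deg

crossed belt: β = asin((r1+r2)/C) = asin(32/42) = 49.6324°
wrap1 = wrap2 = π + 2β = 279.2648°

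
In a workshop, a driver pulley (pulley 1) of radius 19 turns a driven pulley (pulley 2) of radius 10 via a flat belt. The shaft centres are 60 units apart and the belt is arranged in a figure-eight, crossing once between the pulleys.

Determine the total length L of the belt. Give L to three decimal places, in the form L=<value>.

crossed belt: β = asin((r1+r2)/C) = asin(29/60) = 28.9033°
wrap1 = wrap2 = π + 2β = 237.8067°
tangent length = C·cosβ = 52.5262
L = (r1+r2)·wrap + 2·C·cosβ = 29·4.1505 + 2·52.5262 = 225.4171

L=225.417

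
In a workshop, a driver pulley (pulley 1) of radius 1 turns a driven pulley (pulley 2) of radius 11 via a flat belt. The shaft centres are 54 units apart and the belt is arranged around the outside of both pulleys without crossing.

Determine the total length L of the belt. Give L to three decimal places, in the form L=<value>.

L=147.556

open belt: β = asin((r2−r1)/C) = asin(10/54) = 10.6719°
wrap1 = π − 2β = 158.6561°
wrap2 = π + 2β = 201.3439°
tangent length = C·cosβ = 53.0660
L = r1·wrap1 + r2·wrap2 + 2·C·cosβ = 1·2.7691 + 11·3.5141 + 2·53.0660 = 147.5563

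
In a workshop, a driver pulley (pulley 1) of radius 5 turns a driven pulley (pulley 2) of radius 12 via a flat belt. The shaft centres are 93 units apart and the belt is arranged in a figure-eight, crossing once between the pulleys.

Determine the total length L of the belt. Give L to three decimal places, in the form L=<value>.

crossed belt: β = asin((r1+r2)/C) = asin(17/93) = 10.5326°
wrap1 = wrap2 = π + 2β = 201.0653°
tangent length = C·cosβ = 91.4330
L = (r1+r2)·wrap + 2·C·cosβ = 17·3.5093 + 2·91.4330 = 242.5233

L=242.523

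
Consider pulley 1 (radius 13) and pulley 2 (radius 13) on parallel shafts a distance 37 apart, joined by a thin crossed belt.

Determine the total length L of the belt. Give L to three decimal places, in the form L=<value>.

L=174.849

crossed belt: β = asin((r1+r2)/C) = asin(26/37) = 44.6442°
wrap1 = wrap2 = π + 2β = 269.2885°
tangent length = C·cosβ = 26.3249
L = (r1+r2)·wrap + 2·C·cosβ = 26·4.7000 + 2·26.3249 = 174.8490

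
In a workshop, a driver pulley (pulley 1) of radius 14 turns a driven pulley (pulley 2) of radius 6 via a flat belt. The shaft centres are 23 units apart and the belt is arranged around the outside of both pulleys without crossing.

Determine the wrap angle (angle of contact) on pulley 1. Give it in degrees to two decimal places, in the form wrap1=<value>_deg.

wrap1=220.71_deg

open belt: β = asin((r2−r1)/C) = asin(-8/23) = -20.3544°
wrap1 = π − 2β = 220.7088°
wrap2 = π + 2β = 139.2912°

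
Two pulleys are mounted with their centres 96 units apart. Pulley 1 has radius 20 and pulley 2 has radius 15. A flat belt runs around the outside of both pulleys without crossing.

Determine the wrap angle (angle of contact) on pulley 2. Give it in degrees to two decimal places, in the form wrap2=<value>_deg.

open belt: β = asin((r2−r1)/C) = asin(-5/96) = -2.9855°
wrap1 = π − 2β = 185.9710°
wrap2 = π + 2β = 174.0290°

wrap2=174.03_deg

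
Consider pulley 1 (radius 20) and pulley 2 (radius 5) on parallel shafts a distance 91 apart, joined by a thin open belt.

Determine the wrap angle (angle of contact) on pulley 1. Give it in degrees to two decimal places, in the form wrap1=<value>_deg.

wrap1=198.98_deg

open belt: β = asin((r2−r1)/C) = asin(-15/91) = -9.4877°
wrap1 = π − 2β = 198.9753°
wrap2 = π + 2β = 161.0247°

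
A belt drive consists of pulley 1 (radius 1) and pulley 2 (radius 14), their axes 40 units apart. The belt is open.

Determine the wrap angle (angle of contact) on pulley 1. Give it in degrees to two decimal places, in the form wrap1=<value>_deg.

wrap1=142.07_deg

open belt: β = asin((r2−r1)/C) = asin(13/40) = 18.9656°
wrap1 = π − 2β = 142.0689°
wrap2 = π + 2β = 217.9311°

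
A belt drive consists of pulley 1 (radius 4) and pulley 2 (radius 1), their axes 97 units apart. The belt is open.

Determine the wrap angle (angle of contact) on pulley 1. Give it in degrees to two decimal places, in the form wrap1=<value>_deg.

wrap1=183.54_deg

open belt: β = asin((r2−r1)/C) = asin(-3/97) = -1.7723°
wrap1 = π − 2β = 183.5446°
wrap2 = π + 2β = 176.4554°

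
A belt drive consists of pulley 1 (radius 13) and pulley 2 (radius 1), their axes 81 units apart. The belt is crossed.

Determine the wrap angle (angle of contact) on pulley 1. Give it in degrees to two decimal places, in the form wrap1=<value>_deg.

wrap1=199.91_deg

crossed belt: β = asin((r1+r2)/C) = asin(14/81) = 9.9530°
wrap1 = wrap2 = π + 2β = 199.9059°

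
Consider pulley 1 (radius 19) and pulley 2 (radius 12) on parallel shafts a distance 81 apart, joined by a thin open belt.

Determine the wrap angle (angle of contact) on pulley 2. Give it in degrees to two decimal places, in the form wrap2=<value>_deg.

wrap2=170.08_deg

open belt: β = asin((r2−r1)/C) = asin(-7/81) = -4.9577°
wrap1 = π − 2β = 189.9153°
wrap2 = π + 2β = 170.0847°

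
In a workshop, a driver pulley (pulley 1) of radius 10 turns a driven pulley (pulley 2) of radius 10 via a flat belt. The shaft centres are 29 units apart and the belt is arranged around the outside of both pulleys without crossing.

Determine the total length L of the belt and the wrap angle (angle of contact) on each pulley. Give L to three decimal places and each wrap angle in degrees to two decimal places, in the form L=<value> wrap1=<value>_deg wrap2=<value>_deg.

L=120.832 wrap1=180.00_deg wrap2=180.00_deg

open belt: β = asin((r2−r1)/C) = asin(0/29) = 0.0000°
wrap1 = π − 2β = 180.0000°
wrap2 = π + 2β = 180.0000°
tangent length = C·cosβ = 29.0000
L = r1·wrap1 + r2·wrap2 + 2·C·cosβ = 10·3.1416 + 10·3.1416 + 2·29.0000 = 120.8319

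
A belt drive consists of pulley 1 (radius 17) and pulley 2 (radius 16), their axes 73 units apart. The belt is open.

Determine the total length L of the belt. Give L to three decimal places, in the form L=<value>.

open belt: β = asin((r2−r1)/C) = asin(-1/73) = -0.7849°
wrap1 = π − 2β = 181.5698°
wrap2 = π + 2β = 178.4302°
tangent length = C·cosβ = 72.9932
L = r1·wrap1 + r2·wrap2 + 2·C·cosβ = 17·3.1690 + 16·3.1142 + 2·72.9932 = 249.6863

L=249.686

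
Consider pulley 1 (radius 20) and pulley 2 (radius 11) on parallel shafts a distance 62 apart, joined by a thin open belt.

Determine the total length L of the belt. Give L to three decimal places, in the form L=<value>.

open belt: β = asin((r2−r1)/C) = asin(-9/62) = -8.3466°
wrap1 = π − 2β = 196.6932°
wrap2 = π + 2β = 163.3068°
tangent length = C·cosβ = 61.3433
L = r1·wrap1 + r2·wrap2 + 2·C·cosβ = 20·3.4329 + 11·2.8502 + 2·61.3433 = 222.6981

L=222.698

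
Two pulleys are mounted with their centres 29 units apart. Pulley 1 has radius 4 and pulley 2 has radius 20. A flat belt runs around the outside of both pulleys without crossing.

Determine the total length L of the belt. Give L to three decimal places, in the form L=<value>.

open belt: β = asin((r2−r1)/C) = asin(16/29) = 33.4854°
wrap1 = π − 2β = 113.0292°
wrap2 = π + 2β = 246.9708°
tangent length = C·cosβ = 24.1868
L = r1·wrap1 + r2·wrap2 + 2·C·cosβ = 4·1.9727 + 20·4.3105 + 2·24.1868 = 142.4735

L=142.474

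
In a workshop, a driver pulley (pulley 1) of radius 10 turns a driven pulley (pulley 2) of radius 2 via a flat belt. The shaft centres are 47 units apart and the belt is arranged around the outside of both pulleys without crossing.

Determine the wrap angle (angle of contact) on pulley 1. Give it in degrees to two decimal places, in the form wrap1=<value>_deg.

open belt: β = asin((r2−r1)/C) = asin(-8/47) = -9.8002°
wrap1 = π − 2β = 199.6004°
wrap2 = π + 2β = 160.3996°

wrap1=199.60_deg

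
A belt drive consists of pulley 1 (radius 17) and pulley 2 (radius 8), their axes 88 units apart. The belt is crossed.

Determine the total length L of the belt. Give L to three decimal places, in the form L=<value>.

L=261.691

crossed belt: β = asin((r1+r2)/C) = asin(25/88) = 16.5045°
wrap1 = wrap2 = π + 2β = 213.0090°
tangent length = C·cosβ = 84.3742
L = (r1+r2)·wrap + 2·C·cosβ = 25·3.7177 + 2·84.3742 = 261.6911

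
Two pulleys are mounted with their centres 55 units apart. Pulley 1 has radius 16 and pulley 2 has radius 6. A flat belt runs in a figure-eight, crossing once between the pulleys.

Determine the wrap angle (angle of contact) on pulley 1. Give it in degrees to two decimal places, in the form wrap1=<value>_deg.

wrap1=227.16_deg

crossed belt: β = asin((r1+r2)/C) = asin(22/55) = 23.5782°
wrap1 = wrap2 = π + 2β = 227.1564°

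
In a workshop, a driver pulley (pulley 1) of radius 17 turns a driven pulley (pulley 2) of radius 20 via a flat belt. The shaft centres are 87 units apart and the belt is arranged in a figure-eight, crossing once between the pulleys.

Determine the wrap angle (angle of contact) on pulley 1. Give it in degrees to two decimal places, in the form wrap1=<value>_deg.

wrap1=230.34_deg

crossed belt: β = asin((r1+r2)/C) = asin(37/87) = 25.1689°
wrap1 = wrap2 = π + 2β = 230.3377°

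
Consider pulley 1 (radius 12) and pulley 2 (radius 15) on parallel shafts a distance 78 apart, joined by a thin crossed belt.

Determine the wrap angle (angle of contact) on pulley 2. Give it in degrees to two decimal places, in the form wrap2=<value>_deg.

wrap2=220.50_deg

crossed belt: β = asin((r1+r2)/C) = asin(27/78) = 20.2522°
wrap1 = wrap2 = π + 2β = 220.5045°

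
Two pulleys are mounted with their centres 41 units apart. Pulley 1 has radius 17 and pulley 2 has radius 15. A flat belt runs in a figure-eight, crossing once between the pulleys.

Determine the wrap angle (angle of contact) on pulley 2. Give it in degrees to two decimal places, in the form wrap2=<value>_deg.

wrap2=282.61_deg

crossed belt: β = asin((r1+r2)/C) = asin(32/41) = 51.3053°
wrap1 = wrap2 = π + 2β = 282.6105°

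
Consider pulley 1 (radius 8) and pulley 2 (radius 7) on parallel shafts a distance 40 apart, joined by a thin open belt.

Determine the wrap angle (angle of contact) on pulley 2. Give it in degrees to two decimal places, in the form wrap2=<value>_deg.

wrap2=177.13_deg

open belt: β = asin((r2−r1)/C) = asin(-1/40) = -1.4325°
wrap1 = π − 2β = 182.8651°
wrap2 = π + 2β = 177.1349°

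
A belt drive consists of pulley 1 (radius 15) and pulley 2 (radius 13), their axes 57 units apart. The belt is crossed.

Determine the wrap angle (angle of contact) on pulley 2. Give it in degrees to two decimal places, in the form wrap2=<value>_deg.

wrap2=238.84_deg

crossed belt: β = asin((r1+r2)/C) = asin(28/57) = 29.4213°
wrap1 = wrap2 = π + 2β = 238.8427°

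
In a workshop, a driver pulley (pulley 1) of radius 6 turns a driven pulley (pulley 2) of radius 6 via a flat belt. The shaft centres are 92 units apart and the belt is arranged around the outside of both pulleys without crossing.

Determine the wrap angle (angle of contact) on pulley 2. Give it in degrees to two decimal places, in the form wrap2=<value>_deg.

open belt: β = asin((r2−r1)/C) = asin(0/92) = 0.0000°
wrap1 = π − 2β = 180.0000°
wrap2 = π + 2β = 180.0000°

wrap2=180.00_deg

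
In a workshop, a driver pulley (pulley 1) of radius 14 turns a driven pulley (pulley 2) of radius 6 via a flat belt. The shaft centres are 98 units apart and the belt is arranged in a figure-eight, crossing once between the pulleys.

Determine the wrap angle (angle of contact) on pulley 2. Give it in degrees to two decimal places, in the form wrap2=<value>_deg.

crossed belt: β = asin((r1+r2)/C) = asin(20/98) = 11.7757°
wrap1 = wrap2 = π + 2β = 203.5515°

wrap2=203.55_deg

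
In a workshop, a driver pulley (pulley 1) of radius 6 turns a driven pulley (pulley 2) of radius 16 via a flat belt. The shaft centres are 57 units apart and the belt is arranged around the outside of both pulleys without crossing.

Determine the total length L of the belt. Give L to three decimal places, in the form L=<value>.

open belt: β = asin((r2−r1)/C) = asin(10/57) = 10.1042°
wrap1 = π − 2β = 159.7916°
wrap2 = π + 2β = 200.2084°
tangent length = C·cosβ = 56.1160
L = r1·wrap1 + r2·wrap2 + 2·C·cosβ = 6·2.7889 + 16·3.4943 + 2·56.1160 = 184.8740

L=184.874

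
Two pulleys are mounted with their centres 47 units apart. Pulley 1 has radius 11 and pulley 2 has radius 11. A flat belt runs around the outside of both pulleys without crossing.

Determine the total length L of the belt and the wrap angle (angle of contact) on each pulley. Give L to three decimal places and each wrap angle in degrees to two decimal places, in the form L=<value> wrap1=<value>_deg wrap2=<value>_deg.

L=163.115 wrap1=180.00_deg wrap2=180.00_deg

open belt: β = asin((r2−r1)/C) = asin(0/47) = 0.0000°
wrap1 = π − 2β = 180.0000°
wrap2 = π + 2β = 180.0000°
tangent length = C·cosβ = 47.0000
L = r1·wrap1 + r2·wrap2 + 2·C·cosβ = 11·3.1416 + 11·3.1416 + 2·47.0000 = 163.1150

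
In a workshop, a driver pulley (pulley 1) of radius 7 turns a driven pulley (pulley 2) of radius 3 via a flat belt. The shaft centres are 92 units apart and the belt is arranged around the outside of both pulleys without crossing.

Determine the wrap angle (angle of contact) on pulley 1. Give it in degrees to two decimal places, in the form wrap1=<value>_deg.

open belt: β = asin((r2−r1)/C) = asin(-4/92) = -2.4919°
wrap1 = π − 2β = 184.9838°
wrap2 = π + 2β = 175.0162°

wrap1=184.98_deg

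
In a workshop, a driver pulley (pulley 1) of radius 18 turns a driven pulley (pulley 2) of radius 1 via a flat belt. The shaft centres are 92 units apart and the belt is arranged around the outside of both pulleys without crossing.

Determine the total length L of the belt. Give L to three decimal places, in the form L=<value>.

L=246.841

open belt: β = asin((r2−r1)/C) = asin(-17/92) = -10.6485°
wrap1 = π − 2β = 201.2969°
wrap2 = π + 2β = 158.7031°
tangent length = C·cosβ = 90.4157
L = r1·wrap1 + r2·wrap2 + 2·C·cosβ = 18·3.5133 + 1·2.7699 + 2·90.4157 = 246.8406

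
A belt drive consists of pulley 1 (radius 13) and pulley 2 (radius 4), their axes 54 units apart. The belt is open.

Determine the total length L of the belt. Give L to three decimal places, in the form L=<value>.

open belt: β = asin((r2−r1)/C) = asin(-9/54) = -9.5941°
wrap1 = π − 2β = 199.1881°
wrap2 = π + 2β = 160.8119°
tangent length = C·cosβ = 53.2447
L = r1·wrap1 + r2·wrap2 + 2·C·cosβ = 13·3.4765 + 4·2.8067 + 2·53.2447 = 162.9106

L=162.911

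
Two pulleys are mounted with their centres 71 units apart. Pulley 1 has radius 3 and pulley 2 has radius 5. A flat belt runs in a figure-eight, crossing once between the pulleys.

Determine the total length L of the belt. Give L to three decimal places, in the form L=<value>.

crossed belt: β = asin((r1+r2)/C) = asin(8/71) = 6.4696°
wrap1 = wrap2 = π + 2β = 192.9392°
tangent length = C·cosβ = 70.5479
L = (r1+r2)·wrap + 2·C·cosβ = 8·3.3674 + 2·70.5479 = 168.0351

L=168.035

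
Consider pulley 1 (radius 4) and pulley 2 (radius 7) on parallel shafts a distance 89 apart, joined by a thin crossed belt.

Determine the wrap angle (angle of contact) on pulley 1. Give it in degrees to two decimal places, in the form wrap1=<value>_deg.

wrap1=194.20_deg

crossed belt: β = asin((r1+r2)/C) = asin(11/89) = 7.0997°
wrap1 = wrap2 = π + 2β = 194.1993°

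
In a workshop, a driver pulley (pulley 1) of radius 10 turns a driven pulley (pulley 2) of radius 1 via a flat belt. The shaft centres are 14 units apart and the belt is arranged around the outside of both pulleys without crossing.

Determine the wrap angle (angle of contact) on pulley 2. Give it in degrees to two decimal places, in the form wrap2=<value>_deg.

open belt: β = asin((r2−r1)/C) = asin(-9/14) = -40.0052°
wrap1 = π − 2β = 260.0104°
wrap2 = π + 2β = 99.9896°

wrap2=99.99_deg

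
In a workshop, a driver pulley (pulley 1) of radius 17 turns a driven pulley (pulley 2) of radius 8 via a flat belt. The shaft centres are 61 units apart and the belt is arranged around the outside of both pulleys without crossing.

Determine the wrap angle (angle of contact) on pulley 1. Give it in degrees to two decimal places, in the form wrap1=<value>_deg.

wrap1=196.97_deg

open belt: β = asin((r2−r1)/C) = asin(-9/61) = -8.4844°
wrap1 = π − 2β = 196.9689°
wrap2 = π + 2β = 163.0311°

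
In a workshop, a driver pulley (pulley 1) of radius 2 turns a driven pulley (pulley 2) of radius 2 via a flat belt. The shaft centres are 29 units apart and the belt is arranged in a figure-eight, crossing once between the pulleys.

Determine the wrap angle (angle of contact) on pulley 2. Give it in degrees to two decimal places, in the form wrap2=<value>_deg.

crossed belt: β = asin((r1+r2)/C) = asin(4/29) = 7.9281°
wrap1 = wrap2 = π + 2β = 195.8563°

wrap2=195.86_deg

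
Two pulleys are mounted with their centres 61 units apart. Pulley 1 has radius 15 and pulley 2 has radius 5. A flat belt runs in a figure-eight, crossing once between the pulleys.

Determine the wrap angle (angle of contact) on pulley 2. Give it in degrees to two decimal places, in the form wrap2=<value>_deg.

crossed belt: β = asin((r1+r2)/C) = asin(20/61) = 19.1395°
wrap1 = wrap2 = π + 2β = 218.2789°

wrap2=218.28_deg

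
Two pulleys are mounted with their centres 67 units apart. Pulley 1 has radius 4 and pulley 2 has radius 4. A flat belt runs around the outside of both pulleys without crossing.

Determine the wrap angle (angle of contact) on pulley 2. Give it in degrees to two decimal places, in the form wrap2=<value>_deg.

open belt: β = asin((r2−r1)/C) = asin(0/67) = 0.0000°
wrap1 = π − 2β = 180.0000°
wrap2 = π + 2β = 180.0000°

wrap2=180.00_deg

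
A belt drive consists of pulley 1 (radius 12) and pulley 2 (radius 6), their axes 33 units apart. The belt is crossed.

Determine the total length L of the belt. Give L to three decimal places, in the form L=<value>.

crossed belt: β = asin((r1+r2)/C) = asin(18/33) = 33.0557°
wrap1 = wrap2 = π + 2β = 246.1115°
tangent length = C·cosβ = 27.6586
L = (r1+r2)·wrap + 2·C·cosβ = 18·4.2955 + 2·27.6586 = 132.6355

L=132.635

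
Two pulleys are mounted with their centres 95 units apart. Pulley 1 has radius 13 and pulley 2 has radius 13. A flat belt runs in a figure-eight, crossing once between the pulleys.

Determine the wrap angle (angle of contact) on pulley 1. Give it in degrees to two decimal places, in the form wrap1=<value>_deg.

wrap1=211.77_deg

crossed belt: β = asin((r1+r2)/C) = asin(26/95) = 15.8836°
wrap1 = wrap2 = π + 2β = 211.7672°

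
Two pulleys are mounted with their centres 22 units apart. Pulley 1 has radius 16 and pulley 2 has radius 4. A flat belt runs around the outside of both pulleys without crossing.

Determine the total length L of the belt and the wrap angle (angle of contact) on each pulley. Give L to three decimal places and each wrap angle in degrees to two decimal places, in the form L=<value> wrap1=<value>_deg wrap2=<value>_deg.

L=113.556 wrap1=246.11_deg wrap2=113.89_deg

open belt: β = asin((r2−r1)/C) = asin(-12/22) = -33.0557°
wrap1 = π − 2β = 246.1115°
wrap2 = π + 2β = 113.8885°
tangent length = C·cosβ = 18.4391
L = r1·wrap1 + r2·wrap2 + 2·C·cosβ = 16·4.2955 + 4·1.9877 + 2·18.4391 = 113.5564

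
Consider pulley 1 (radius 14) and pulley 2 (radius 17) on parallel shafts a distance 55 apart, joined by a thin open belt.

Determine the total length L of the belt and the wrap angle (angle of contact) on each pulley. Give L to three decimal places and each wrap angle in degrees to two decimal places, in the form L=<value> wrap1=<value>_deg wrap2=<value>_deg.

open belt: β = asin((r2−r1)/C) = asin(3/55) = 3.1268°
wrap1 = π − 2β = 173.7464°
wrap2 = π + 2β = 186.2536°
tangent length = C·cosβ = 54.9181
L = r1·wrap1 + r2·wrap2 + 2·C·cosβ = 14·3.0324 + 17·3.2507 + 2·54.9181 = 207.5530

L=207.553 wrap1=173.75_deg wrap2=186.25_deg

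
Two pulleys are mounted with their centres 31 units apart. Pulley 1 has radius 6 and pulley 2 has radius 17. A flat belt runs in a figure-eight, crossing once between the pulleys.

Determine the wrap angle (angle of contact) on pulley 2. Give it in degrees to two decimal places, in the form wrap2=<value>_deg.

crossed belt: β = asin((r1+r2)/C) = asin(23/31) = 47.8966°
wrap1 = wrap2 = π + 2β = 275.7931°

wrap2=275.79_deg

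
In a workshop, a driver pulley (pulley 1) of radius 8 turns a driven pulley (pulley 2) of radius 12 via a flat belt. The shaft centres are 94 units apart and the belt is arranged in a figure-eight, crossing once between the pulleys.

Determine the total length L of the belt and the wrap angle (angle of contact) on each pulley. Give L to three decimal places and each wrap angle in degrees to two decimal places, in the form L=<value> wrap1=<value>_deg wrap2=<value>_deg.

L=255.103 wrap1=204.57_deg wrap2=204.57_deg

crossed belt: β = asin((r1+r2)/C) = asin(20/94) = 12.2845°
wrap1 = wrap2 = π + 2β = 204.5690°
tangent length = C·cosβ = 91.8477
L = (r1+r2)·wrap + 2·C·cosβ = 20·3.5704 + 2·91.8477 = 255.1034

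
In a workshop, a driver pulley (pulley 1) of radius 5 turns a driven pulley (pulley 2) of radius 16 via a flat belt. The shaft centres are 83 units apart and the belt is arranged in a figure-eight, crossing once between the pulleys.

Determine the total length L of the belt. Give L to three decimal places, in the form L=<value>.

crossed belt: β = asin((r1+r2)/C) = asin(21/83) = 14.6558°
wrap1 = wrap2 = π + 2β = 209.3116°
tangent length = C·cosβ = 80.2994
L = (r1+r2)·wrap + 2·C·cosβ = 21·3.6532 + 2·80.2994 = 237.3156

L=237.316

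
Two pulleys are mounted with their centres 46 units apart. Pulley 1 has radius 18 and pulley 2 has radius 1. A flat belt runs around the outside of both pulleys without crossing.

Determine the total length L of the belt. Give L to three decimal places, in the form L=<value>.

L=158.047

open belt: β = asin((r2−r1)/C) = asin(-17/46) = -21.6888°
wrap1 = π − 2β = 223.3776°
wrap2 = π + 2β = 136.6224°
tangent length = C·cosβ = 42.7434
L = r1·wrap1 + r2·wrap2 + 2·C·cosβ = 18·3.8987 + 1·2.3845 + 2·42.7434 = 158.0475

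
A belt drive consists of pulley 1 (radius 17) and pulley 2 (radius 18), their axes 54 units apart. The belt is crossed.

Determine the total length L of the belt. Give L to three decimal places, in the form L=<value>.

L=241.560

crossed belt: β = asin((r1+r2)/C) = asin(35/54) = 40.4021°
wrap1 = wrap2 = π + 2β = 260.8043°
tangent length = C·cosβ = 41.1218
L = (r1+r2)·wrap + 2·C·cosβ = 35·4.5519 + 2·41.1218 = 241.5598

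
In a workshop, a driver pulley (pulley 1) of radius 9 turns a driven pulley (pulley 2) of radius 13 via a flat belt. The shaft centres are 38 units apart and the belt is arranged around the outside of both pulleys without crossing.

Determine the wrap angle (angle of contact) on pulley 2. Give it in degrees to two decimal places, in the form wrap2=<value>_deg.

open belt: β = asin((r2−r1)/C) = asin(4/38) = 6.0423°
wrap1 = π − 2β = 167.9153°
wrap2 = π + 2β = 192.0847°

wrap2=192.08_deg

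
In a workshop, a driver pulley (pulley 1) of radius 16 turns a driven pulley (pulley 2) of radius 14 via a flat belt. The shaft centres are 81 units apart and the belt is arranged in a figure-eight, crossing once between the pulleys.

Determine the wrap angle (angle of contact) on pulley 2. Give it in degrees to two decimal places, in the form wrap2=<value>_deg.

wrap2=223.48_deg

crossed belt: β = asin((r1+r2)/C) = asin(30/81) = 21.7385°
wrap1 = wrap2 = π + 2β = 223.4769°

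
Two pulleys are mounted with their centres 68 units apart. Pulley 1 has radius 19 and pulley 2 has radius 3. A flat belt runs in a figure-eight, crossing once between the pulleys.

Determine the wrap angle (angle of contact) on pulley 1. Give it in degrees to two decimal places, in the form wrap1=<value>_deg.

wrap1=217.75_deg

crossed belt: β = asin((r1+r2)/C) = asin(22/68) = 18.8765°
wrap1 = wrap2 = π + 2β = 217.7530°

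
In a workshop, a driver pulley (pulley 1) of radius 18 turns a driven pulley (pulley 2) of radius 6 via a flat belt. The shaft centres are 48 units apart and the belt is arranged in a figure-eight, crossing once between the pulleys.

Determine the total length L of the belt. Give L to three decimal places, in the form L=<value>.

crossed belt: β = asin((r1+r2)/C) = asin(24/48) = 30.0000°
wrap1 = wrap2 = π + 2β = 240.0000°
tangent length = C·cosβ = 41.5692
L = (r1+r2)·wrap + 2·C·cosβ = 24·4.1888 + 2·41.5692 = 183.6694

L=183.669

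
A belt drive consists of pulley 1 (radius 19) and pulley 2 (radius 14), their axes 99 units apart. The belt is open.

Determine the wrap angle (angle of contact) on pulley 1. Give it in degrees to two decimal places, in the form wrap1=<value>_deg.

wrap1=185.79_deg

open belt: β = asin((r2−r1)/C) = asin(-5/99) = -2.8950°
wrap1 = π − 2β = 185.7899°
wrap2 = π + 2β = 174.2101°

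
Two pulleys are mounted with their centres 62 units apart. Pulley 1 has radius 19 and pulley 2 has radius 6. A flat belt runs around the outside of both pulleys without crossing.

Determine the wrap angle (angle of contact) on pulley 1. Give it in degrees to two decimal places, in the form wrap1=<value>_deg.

open belt: β = asin((r2−r1)/C) = asin(-13/62) = -12.1034°
wrap1 = π − 2β = 204.2069°
wrap2 = π + 2β = 155.7931°

wrap1=204.21_deg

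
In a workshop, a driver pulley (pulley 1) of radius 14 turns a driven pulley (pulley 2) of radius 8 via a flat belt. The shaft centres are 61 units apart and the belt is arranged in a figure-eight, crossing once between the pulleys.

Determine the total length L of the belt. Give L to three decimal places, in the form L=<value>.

crossed belt: β = asin((r1+r2)/C) = asin(22/61) = 21.1405°
wrap1 = wrap2 = π + 2β = 222.2809°
tangent length = C·cosβ = 56.8946
L = (r1+r2)·wrap + 2·C·cosβ = 22·3.8795 + 2·56.8946 = 199.1390

L=199.139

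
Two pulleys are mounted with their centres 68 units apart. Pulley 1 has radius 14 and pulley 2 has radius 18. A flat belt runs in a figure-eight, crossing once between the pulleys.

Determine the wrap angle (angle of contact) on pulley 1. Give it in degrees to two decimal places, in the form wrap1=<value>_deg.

wrap1=236.14_deg

crossed belt: β = asin((r1+r2)/C) = asin(32/68) = 28.0725°
wrap1 = wrap2 = π + 2β = 236.1450°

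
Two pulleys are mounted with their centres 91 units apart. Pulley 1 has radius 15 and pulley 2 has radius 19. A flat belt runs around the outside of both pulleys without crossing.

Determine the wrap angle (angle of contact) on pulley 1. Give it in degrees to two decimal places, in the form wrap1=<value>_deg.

wrap1=174.96_deg

open belt: β = asin((r2−r1)/C) = asin(4/91) = 2.5193°
wrap1 = π − 2β = 174.9614°
wrap2 = π + 2β = 185.0386°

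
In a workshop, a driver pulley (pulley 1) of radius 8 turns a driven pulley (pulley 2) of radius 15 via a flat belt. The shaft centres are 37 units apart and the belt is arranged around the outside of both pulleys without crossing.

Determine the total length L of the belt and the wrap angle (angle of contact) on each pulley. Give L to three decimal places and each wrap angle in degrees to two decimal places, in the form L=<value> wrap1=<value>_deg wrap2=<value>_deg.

open belt: β = asin((r2−r1)/C) = asin(7/37) = 10.9055°
wrap1 = π − 2β = 158.1891°
wrap2 = π + 2β = 201.8109°
tangent length = C·cosβ = 36.3318
L = r1·wrap1 + r2·wrap2 + 2·C·cosβ = 8·2.7609 + 15·3.5223 + 2·36.3318 = 147.5849

L=147.585 wrap1=158.19_deg wrap2=201.81_deg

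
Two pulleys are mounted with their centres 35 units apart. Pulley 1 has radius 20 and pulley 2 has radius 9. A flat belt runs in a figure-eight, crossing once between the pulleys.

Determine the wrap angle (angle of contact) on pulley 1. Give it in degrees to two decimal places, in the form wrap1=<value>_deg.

crossed belt: β = asin((r1+r2)/C) = asin(29/35) = 55.9523°
wrap1 = wrap2 = π + 2β = 291.9045°

wrap1=291.90_deg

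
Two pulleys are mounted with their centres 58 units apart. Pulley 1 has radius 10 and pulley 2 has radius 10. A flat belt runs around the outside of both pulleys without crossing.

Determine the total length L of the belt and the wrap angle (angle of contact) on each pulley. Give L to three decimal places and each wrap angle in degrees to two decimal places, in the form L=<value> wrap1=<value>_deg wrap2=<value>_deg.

open belt: β = asin((r2−r1)/C) = asin(0/58) = 0.0000°
wrap1 = π − 2β = 180.0000°
wrap2 = π + 2β = 180.0000°
tangent length = C·cosβ = 58.0000
L = r1·wrap1 + r2·wrap2 + 2·C·cosβ = 10·3.1416 + 10·3.1416 + 2·58.0000 = 178.8319

L=178.832 wrap1=180.00_deg wrap2=180.00_deg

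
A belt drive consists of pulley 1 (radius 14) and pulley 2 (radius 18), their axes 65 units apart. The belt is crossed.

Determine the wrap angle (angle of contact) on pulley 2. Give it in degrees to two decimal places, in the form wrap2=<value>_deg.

crossed belt: β = asin((r1+r2)/C) = asin(32/65) = 29.4924°
wrap1 = wrap2 = π + 2β = 238.9847°

wrap2=238.98_deg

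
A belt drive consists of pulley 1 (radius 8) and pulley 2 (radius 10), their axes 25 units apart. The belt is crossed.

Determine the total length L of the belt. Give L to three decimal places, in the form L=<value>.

L=120.184

crossed belt: β = asin((r1+r2)/C) = asin(18/25) = 46.0545°
wrap1 = wrap2 = π + 2β = 272.1090°
tangent length = C·cosβ = 17.3494
L = (r1+r2)·wrap + 2·C·cosβ = 18·4.7492 + 2·17.3494 = 120.1843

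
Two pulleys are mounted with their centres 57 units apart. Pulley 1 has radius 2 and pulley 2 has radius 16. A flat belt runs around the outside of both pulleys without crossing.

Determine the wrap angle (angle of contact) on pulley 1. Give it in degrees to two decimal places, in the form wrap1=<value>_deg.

wrap1=151.56_deg

open belt: β = asin((r2−r1)/C) = asin(14/57) = 14.2181°
wrap1 = π − 2β = 151.5638°
wrap2 = π + 2β = 208.4362°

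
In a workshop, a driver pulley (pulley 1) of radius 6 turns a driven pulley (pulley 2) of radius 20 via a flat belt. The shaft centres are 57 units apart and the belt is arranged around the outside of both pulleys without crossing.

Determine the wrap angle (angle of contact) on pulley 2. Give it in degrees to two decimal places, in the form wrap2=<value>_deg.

wrap2=208.44_deg

open belt: β = asin((r2−r1)/C) = asin(14/57) = 14.2181°
wrap1 = π − 2β = 151.5638°
wrap2 = π + 2β = 208.4362°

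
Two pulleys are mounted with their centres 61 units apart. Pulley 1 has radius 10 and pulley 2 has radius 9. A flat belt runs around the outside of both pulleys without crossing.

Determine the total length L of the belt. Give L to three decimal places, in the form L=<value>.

L=181.707

open belt: β = asin((r2−r1)/C) = asin(-1/61) = -0.9393°
wrap1 = π − 2β = 181.8786°
wrap2 = π + 2β = 178.1214°
tangent length = C·cosβ = 60.9918
L = r1·wrap1 + r2·wrap2 + 2·C·cosβ = 10·3.1744 + 9·3.1088 + 2·60.9918 = 181.7067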